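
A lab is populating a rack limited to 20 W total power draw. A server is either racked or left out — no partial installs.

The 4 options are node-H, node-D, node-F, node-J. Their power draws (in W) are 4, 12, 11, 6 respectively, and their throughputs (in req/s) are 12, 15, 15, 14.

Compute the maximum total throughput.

node-F + node-J: power draw 11 + 6 = 17 ≤ 20, throughput 15 + 14 = 29.
node-H + node-F: power draw 4 + 11 = 15 ≤ 20, throughput 12 + 15 = 27.
node-D + node-J: power draw 12 + 6 = 18 ≤ 20, throughput 15 + 14 = 29.
The maximum throughput is 29; one optimal choice is node-F and node-J.

29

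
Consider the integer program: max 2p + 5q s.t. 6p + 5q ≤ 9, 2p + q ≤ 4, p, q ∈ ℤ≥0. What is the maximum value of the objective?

5

(p,q)=(0,1) is feasible, giving 5.
(p,q)=(1,0) is feasible, giving 2.
No feasible integer point exceeds 5.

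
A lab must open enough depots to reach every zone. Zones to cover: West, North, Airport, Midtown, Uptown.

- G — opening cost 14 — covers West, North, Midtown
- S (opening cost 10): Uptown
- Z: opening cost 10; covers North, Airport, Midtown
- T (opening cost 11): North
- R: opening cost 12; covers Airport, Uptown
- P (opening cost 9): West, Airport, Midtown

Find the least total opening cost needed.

26

This is a weighted set-cover instance.
Choose G and R: together they cover West, North, Airport, Midtown, Uptown — every zone.
Total opening cost: 14 + 12 = 26.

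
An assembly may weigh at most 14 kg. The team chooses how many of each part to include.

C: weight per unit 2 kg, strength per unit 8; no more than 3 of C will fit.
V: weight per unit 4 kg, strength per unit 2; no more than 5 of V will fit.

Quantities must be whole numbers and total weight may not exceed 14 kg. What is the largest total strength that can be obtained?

This is a bounded integer knapsack.
3×C and 1×V: weight 10 ≤ 14, strength 3·8 + 1·2 = 26.
3×C and 2×V: weight 14 ≤ 14, strength 3·8 + 2·2 = 28.
Best is 28.

28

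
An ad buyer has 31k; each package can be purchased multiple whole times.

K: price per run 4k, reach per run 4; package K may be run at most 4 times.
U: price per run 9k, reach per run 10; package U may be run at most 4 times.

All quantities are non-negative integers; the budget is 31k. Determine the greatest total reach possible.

34

This is a bounded integer knapsack.
Take 1×K and 3×U: price 31 ≤ 31, reach 1·4 + 3·10 = 34.
No other integer combination yields more.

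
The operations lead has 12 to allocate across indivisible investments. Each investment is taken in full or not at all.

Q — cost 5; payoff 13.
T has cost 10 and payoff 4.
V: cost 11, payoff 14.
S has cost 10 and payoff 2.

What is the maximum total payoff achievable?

14

Allowing fractional choices, the relaxed optimum would be about 21.9, but investments are indivisible.
Q: cost 5 ≤ 12, payoff 13.
V: cost 11 ≤ 12, payoff 14.
Best is V with total payoff 14.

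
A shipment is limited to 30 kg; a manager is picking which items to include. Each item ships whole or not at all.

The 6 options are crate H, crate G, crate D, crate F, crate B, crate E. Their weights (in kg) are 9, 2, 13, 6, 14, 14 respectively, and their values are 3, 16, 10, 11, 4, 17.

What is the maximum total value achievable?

44

Allowing fractional choices, the relaxed optimum would be about 50.2, but items are indivisible.
crate G + crate F + crate E: weight 2 + 6 + 14 = 22 ≤ 30, value 16 + 11 + 17 = 44.
crate G + crate D + crate E: weight 2 + 13 + 14 = 29 ≤ 30, value 16 + 10 + 17 = 43.
crate H + crate G + crate D + crate F: weight 9 + 2 + 13 + 6 = 30 ≤ 30, value 3 + 16 + 10 + 11 = 40.
Best is crate G, crate F, and crate E with total value 44.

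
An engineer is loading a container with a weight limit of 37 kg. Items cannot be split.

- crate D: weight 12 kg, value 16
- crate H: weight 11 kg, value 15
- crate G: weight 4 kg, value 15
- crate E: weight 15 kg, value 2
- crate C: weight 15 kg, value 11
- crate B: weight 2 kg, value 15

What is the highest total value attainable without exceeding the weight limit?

61

Allowing fractional choices, the relaxed optimum would be about 66.9, but items are indivisible.
crate D + crate H + crate G + crate B: weight 12 + 11 + 4 + 2 = 29 ≤ 37, value 16 + 15 + 15 + 15 = 61.
crate D + crate G + crate C + crate B: weight 12 + 4 + 15 + 2 = 33 ≤ 37, value 16 + 15 + 11 + 15 = 57.
Best is crate D, crate H, crate G, and crate B with total value 61.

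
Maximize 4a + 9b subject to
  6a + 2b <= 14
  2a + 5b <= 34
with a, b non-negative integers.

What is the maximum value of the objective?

54

(a,b)=(0,6): 6·0+2·6=12≤14, 2·0+5·6=30≤34, objective 54.
(a,b)=(0,5): 6·0+2·5=10≤14, 2·0+5·5=25≤34, objective 45.
No feasible integer point exceeds 54.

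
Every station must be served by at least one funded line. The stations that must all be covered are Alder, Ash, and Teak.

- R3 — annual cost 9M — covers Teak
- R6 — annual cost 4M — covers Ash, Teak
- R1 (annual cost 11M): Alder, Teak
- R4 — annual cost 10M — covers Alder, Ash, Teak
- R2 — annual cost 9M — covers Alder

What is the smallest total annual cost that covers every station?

This is an integer covering problem.
The greedy cost-per-new-station heuristic would pick R6 and R2 for 13, but a cheaper cover exists.
R4 alone covers Alder, Ash, Teak — every station.
Total annual cost: 10.
No cover costs less than 10.

10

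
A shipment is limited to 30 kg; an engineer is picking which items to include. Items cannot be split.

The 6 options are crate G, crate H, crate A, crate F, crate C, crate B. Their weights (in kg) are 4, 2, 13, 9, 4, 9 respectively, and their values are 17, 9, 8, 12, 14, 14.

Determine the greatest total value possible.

Allowing fractional choices, the relaxed optimum would be about 67.2, but items are indivisible.
crate G + crate F + crate C + crate B: weight 4 + 9 + 4 + 9 = 26 ≤ 30, value 17 + 12 + 14 + 14 = 57.
crate G + crate H + crate F + crate C + crate B: weight 4 + 2 + 9 + 4 + 9 = 28 ≤ 30, value 17 + 9 + 12 + 14 + 14 = 66.
crate G + crate H + crate C + crate B: weight 4 + 2 + 4 + 9 = 19 ≤ 30, value 17 + 9 + 14 + 14 = 54.
Best is crate G, crate H, crate F, crate C, and crate B with total value 66.

66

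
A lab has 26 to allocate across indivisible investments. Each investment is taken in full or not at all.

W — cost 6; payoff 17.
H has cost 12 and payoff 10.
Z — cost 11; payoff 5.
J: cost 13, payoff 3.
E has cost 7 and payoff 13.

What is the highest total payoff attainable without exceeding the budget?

W + H + E: cost 6 + 12 + 7 = 25 ≤ 26, payoff 17 + 10 + 13 = 40.
W + J + E: cost 6 + 13 + 7 = 26 ≤ 26, payoff 17 + 3 + 13 = 33.
W + Z + E: cost 6 + 11 + 7 = 24 ≤ 26, payoff 17 + 5 + 13 = 35.
Best is W, H, and E with total payoff 40.

40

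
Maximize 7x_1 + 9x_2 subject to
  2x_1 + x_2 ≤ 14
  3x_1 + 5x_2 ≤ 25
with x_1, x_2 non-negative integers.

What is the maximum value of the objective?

53

(x_1,x_2)=(5,2) is feasible, giving 53.
(x_1,x_2)=(6,1) is feasible, giving 51.
Maximum is 53 at (x_1,x_2)=(5,2).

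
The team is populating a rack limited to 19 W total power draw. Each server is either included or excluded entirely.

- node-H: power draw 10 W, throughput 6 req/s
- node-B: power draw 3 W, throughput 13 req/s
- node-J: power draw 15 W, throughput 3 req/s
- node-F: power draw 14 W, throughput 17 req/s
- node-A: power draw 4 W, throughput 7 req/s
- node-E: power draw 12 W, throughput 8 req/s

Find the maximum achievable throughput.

30

Take node-B and node-F: power draw 3 + 14 = 17 ≤ 19, throughput 13 + 17 = 30.
No other feasible combination does better.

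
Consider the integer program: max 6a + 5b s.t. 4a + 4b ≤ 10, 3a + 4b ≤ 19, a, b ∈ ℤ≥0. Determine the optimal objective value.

12

(a,b)=(2,0) is feasible, giving 12.
(a,b)=(1,1) is feasible, giving 11.
(a,b)=(1,0) is feasible, giving 6.
No feasible integer point exceeds 12.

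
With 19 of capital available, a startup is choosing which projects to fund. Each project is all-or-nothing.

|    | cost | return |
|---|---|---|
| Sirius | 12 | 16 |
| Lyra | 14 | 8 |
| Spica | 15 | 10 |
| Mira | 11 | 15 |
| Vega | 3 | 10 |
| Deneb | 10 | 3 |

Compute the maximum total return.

26

Spica + Vega: cost 15 + 3 = 18 ≤ 19, return 10 + 10 = 20.
Sirius + Vega: cost 12 + 3 = 15 ≤ 19, return 16 + 10 = 26.
Mira + Vega: cost 11 + 3 = 14 ≤ 19, return 15 + 10 = 25.
Best is Sirius and Vega with total return 26.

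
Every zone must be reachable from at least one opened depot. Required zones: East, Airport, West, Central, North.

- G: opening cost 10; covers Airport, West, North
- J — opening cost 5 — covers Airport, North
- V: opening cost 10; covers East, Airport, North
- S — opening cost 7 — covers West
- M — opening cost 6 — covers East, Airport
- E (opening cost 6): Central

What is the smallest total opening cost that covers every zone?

The greedy cost-per-new-zone heuristic would pick J, M, E, and S for 24, but a cheaper cover exists.
Choose G, M, and E: together they cover East, Airport, West, Central, North — every zone.
Total opening cost: 10 + 6 + 6 = 22.
No cover costs less than 22.

22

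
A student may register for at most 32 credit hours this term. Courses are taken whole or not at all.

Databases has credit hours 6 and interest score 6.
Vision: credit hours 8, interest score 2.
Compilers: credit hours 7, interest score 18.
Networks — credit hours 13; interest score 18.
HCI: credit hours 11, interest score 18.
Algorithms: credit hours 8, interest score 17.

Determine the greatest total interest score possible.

Compilers + Networks + HCI: credit hours 7 + 13 + 11 = 31 ≤ 32, interest score 18 + 18 + 18 = 54.
Databases + Compilers + HCI + Algorithms: credit hours 6 + 7 + 11 + 8 = 32 ≤ 32, interest score 6 + 18 + 18 + 17 = 59.
Best is Databases, Compilers, HCI, and Algorithms with total interest score 59.

59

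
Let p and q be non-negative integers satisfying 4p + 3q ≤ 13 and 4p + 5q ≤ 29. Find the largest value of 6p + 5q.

21

The continuous relaxation peaks at (0, 4.33) with value 21.67; rounding to a feasible lattice point costs some objective.
(p,q)=(1,3) is feasible, giving 21.
(p,q)=(0,4) is feasible, giving 20.
(p,q)=(1,2) is feasible, giving 16.
Maximum is 21 at (p,q)=(1,3).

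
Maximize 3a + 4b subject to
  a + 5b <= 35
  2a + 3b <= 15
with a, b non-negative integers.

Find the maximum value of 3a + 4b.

(a,b)=(6,1): 1·6+5·1=11≤35, 2·6+3·1=15≤15, objective 22.
(a,b)=(7,0): 1·7+5·0=7≤35, 2·7+3·0=14≤15, objective 21.
(a,b)=(5,1): 1·5+5·1=10≤35, 2·5+3·1=13≤15, objective 19.
No feasible integer point exceeds 22.

22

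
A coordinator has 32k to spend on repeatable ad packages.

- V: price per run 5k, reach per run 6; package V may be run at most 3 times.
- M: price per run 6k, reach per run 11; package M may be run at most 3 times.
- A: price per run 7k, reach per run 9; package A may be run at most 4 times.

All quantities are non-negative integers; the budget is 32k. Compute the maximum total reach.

1×V, 3×M, and 1×A: price 30 ≤ 32, reach 1·6 + 3·11 + 1·9 = 48.
3×M and 2×A: price 32 ≤ 32, reach 3·11 + 2·9 = 51.
Best is 51.

51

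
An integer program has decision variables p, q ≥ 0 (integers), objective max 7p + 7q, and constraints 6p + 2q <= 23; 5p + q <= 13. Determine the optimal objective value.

77

Relaxing integrality, the LP optimum is 80.50 at (p,q) = (0, 11.5), which is not an integer point.
(p,q)=(0,11): 6·0+2·11=22≤23, 5·0+1·11=11≤13, objective 77.
(p,q)=(0,10): 6·0+2·10=20≤23, 5·0+1·10=10≤13, objective 70.
No feasible integer point exceeds 77.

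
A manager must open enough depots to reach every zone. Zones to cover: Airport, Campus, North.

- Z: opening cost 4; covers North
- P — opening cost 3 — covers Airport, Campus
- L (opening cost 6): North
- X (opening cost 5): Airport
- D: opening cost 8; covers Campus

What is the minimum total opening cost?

7

Choose Z and P: together they cover Airport, Campus, North — every zone.
Total opening cost: 4 + 3 = 7.
No cover costs less than 7.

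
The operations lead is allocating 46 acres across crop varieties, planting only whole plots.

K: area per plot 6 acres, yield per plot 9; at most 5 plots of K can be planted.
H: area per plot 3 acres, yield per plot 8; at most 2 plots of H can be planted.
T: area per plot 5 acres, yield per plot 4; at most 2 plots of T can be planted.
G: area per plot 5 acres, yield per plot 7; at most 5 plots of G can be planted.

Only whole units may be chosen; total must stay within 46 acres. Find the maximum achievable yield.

75

This is a bounded integer knapsack.
H has the best ratio (8/3); taking only H gives at most 2×8 = 16 (stopped by the supply cap of 2).
Mixing does better — 5×K, 2×H, and 2×G: area 46 ≤ 46, yield 5·9 + 2·8 + 2·7 = 75.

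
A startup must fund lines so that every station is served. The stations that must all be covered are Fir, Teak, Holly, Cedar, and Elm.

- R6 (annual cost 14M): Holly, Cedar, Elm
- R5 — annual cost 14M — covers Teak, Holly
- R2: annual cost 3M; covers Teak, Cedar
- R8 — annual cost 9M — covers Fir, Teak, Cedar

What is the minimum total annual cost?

23

The greedy cost-per-new-station heuristic would pick R2, R6, and R8 for 26, but a cheaper cover exists.
Choose R6 and R8: together they cover Fir, Teak, Holly, Cedar, Elm — every station.
Total annual cost: 14 + 9 = 23.
No cover costs less than 23.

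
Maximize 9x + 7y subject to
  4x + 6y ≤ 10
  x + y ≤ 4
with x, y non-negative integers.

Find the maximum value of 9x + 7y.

18

(x,y)=(2,0): 4·2+6·0=8≤10, 1·2+1·0=2≤4, objective 18.
(x,y)=(1,1): 4·1+6·1=10≤10, 1·1+1·1=2≤4, objective 16.
(x,y)=(1,0): 4·1+6·0=4≤10, 1·1+1·0=1≤4, objective 9.
No feasible integer point exceeds 18.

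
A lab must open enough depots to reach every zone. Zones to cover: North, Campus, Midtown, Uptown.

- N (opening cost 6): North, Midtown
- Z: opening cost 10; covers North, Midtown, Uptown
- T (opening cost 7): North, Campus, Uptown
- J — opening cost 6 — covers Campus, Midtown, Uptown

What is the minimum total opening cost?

12

Choose N and J: together they cover North, Campus, Midtown, Uptown — every zone.
Total opening cost: 6 + 6 = 12.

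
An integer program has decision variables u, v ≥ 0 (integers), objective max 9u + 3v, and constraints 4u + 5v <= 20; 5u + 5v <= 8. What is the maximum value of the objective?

Relaxing integrality, the LP optimum is 14.40 at (u,v) = (1.6, 0), which is not an integer point.
(u,v)=(1,0) is feasible, giving 9.
(u,v)=(0,1) is feasible, giving 3.
(u,v)=(0,0) is feasible, giving 0.
Maximum is 9 at (u,v)=(1,0).

9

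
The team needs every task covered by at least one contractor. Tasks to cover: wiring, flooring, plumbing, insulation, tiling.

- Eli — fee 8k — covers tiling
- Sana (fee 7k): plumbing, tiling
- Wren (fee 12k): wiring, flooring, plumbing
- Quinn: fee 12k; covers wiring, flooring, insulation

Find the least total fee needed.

Choose Sana and Quinn: together they cover wiring, flooring, plumbing, insulation, tiling — every task.
Total fee: 7 + 12 = 19.

19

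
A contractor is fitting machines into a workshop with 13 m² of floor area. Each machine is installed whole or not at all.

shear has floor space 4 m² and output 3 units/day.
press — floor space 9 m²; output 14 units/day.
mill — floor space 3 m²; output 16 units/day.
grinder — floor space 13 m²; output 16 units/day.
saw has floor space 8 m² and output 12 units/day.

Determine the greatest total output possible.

30

Allowing fractional choices, the relaxed optimum would be about 31.5, but machines are indivisible.
shear + mill: floor space 4 + 3 = 7 ≤ 13, output 3 + 16 = 19.
press + mill: floor space 9 + 3 = 12 ≤ 13, output 14 + 16 = 30.
mill + saw: floor space 3 + 8 = 11 ≤ 13, output 16 + 12 = 28.
Best is press and mill with total output 30.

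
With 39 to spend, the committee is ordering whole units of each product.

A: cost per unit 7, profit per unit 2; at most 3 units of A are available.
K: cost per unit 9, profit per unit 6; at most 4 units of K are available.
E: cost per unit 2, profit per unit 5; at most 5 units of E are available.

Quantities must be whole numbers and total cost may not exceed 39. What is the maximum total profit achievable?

E has the best ratio (5/2); taking only E gives at most 5×5 = 25 (stopped by the supply cap of 5).
Mixing does better — 3×K and 5×E: cost 37 ≤ 39, profit 3·6 + 5·5 = 43.

43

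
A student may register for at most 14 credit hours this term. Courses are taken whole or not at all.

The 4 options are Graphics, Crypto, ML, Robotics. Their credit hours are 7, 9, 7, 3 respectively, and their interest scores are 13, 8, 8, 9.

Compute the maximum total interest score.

Take Graphics and Robotics: credit hours 7 + 3 = 10 ≤ 14, interest score 13 + 9 = 22.
No other feasible combination does better.

22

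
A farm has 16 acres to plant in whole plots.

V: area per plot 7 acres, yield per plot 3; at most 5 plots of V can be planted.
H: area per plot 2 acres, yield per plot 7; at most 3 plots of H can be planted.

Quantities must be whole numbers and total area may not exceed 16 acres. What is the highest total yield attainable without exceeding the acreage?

3×H: area 6 ≤ 16, yield 3·7 = 21.
1×V and 3×H: area 13 ≤ 16, yield 1·3 + 3·7 = 24.
Best is 24.

24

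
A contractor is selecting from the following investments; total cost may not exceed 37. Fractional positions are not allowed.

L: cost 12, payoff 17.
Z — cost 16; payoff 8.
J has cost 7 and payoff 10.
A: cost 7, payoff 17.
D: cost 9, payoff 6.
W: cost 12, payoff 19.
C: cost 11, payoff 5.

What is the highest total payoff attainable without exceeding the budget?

53

J + A + W + C: cost 7 + 7 + 12 + 11 = 37 ≤ 37, payoff 10 + 17 + 19 + 5 = 51.
J + A + D + W: cost 7 + 7 + 9 + 12 = 35 ≤ 37, payoff 10 + 17 + 6 + 19 = 52.
L + A + W: cost 12 + 7 + 12 = 31 ≤ 37, payoff 17 + 17 + 19 = 53.
Best is L, A, and W with total payoff 53.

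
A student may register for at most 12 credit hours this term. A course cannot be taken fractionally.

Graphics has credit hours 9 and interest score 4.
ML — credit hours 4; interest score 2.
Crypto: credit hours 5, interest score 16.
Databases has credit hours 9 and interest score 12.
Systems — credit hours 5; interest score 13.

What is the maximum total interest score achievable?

29

This is an integer program with binary decision variables.
Allowing fractional choices, the relaxed optimum would be about 31.7, but courses are indivisible.
Crypto + Systems: credit hours 5 + 5 = 10 ≤ 12, interest score 16 + 13 = 29.
Crypto: credit hours 5 ≤ 12, interest score 16.
ML + Crypto: credit hours 4 + 5 = 9 ≤ 12, interest score 2 + 16 = 18.
Best is Crypto and Systems with total interest score 29.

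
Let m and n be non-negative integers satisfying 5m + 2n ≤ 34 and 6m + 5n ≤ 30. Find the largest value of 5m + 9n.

54

(m,n)=(0,6) is feasible, giving 54.
(m,n)=(0,5) is feasible, giving 45.
The best lattice point is (0,6), giving 54.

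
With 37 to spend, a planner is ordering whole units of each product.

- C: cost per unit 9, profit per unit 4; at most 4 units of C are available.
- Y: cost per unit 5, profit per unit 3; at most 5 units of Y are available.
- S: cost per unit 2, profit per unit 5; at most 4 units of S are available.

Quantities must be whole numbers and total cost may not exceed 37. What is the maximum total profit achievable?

36

5×Y and 4×S: cost 33 ≤ 37, profit 5·3 + 4·5 = 35.
1×C, 4×Y, and 4×S: cost 37 ≤ 37, profit 1·4 + 4·3 + 4·5 = 36.
Best is 36.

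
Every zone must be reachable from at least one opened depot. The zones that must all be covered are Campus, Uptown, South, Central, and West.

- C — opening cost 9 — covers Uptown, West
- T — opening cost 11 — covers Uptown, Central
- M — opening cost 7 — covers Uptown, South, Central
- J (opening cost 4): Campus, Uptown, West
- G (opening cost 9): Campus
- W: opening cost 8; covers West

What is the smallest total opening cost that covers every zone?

11

This is an integer covering problem.
Choose M and J: together they cover Campus, Uptown, South, Central, West — every zone.
Total opening cost: 7 + 4 = 11.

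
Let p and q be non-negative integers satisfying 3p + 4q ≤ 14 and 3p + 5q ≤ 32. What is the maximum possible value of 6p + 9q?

The continuous relaxation peaks at (0, 3.5) with value 31.50; rounding to a feasible lattice point costs some objective.
(p,q)=(2,2): 3·2+4·2=14≤14, 3·2+5·2=16≤32, objective 30.
(p,q)=(3,1): 3·3+4·1=13≤14, 3·3+5·1=14≤32, objective 27.
(p,q)=(0,3): 3·0+4·3=12≤14, 3·0+5·3=15≤32, objective 27.
Maximum is 30 at (p,q)=(2,2).

30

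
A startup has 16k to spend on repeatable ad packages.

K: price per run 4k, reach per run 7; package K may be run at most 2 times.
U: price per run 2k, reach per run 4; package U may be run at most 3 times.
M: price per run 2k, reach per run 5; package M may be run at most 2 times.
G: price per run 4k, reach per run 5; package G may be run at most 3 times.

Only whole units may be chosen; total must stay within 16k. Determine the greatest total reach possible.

32

Take 2×K, 2×U, and 2×M: price 16 ≤ 16, reach 2·7 + 2·4 + 2·5 = 32.
M has the best ratio (5/2) and is taken to its limit of 2; remaining capacity is filled optimally with the others.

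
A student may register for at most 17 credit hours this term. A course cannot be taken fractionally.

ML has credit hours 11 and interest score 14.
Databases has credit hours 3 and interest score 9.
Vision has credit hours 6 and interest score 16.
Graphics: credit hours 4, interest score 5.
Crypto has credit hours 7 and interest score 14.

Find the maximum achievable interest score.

Take Databases, Vision, and Crypto: credit hours 3 + 6 + 7 = 16 ≤ 17, interest score 9 + 16 + 14 = 39.
No other feasible combination does better.

39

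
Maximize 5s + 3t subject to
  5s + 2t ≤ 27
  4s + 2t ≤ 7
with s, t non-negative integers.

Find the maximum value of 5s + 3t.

Relaxing integrality, the LP optimum is 10.50 at (s,t) = (0, 3.5), which is not an integer point.
(s,t)=(0,3): 5·0+2·3=6≤27, 4·0+2·3=6≤7, objective 9.
(s,t)=(0,2): 5·0+2·2=4≤27, 4·0+2·2=4≤7, objective 6.
The best lattice point is (0,3), giving 9.

9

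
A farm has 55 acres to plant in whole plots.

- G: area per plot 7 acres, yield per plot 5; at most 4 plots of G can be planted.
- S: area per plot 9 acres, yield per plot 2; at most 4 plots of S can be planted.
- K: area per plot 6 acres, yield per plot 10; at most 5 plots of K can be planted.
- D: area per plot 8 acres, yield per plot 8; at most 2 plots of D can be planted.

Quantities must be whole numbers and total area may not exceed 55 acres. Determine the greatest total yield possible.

K has the best ratio (10/6); taking only K gives at most 5×10 = 50 (stopped by the supply cap of 5).
Mixing does better — 1×G, 5×K, and 2×D: area 53 ≤ 55, yield 1·5 + 5·10 + 2·8 = 71.

71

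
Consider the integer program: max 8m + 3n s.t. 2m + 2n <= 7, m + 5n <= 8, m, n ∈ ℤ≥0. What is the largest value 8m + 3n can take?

24

The continuous relaxation peaks at (3.5, 0) with value 28.00; rounding to a feasible lattice point costs some objective.
(m,n)=(3,0) is feasible, giving 24.
(m,n)=(2,1) is feasible, giving 19.
The best lattice point is (3,0), giving 24.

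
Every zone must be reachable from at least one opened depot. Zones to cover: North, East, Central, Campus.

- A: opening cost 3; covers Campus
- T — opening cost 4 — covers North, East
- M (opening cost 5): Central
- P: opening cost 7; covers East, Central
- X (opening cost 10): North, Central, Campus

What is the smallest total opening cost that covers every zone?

12

This is an integer covering problem.
Choose A, T, and M: together they cover North, East, Central, Campus — every zone.
Total opening cost: 3 + 4 + 5 = 12.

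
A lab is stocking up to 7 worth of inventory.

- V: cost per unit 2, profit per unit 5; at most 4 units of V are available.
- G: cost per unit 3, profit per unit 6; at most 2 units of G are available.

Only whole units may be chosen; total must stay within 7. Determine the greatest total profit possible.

3×V: cost 6 ≤ 7, profit 3·5 = 15.
2×V and 1×G: cost 7 ≤ 7, profit 2·5 + 1·6 = 16.
Best is 16.

16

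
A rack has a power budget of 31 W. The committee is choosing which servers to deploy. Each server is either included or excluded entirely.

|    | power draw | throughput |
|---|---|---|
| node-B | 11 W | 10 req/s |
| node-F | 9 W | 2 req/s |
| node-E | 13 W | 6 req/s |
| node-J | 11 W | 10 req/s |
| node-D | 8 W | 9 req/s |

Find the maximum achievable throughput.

node-B + node-F + node-D: power draw 11 + 9 + 8 = 28 ≤ 31, throughput 10 + 2 + 9 = 21.
node-B + node-J + node-D: power draw 11 + 11 + 8 = 30 ≤ 31, throughput 10 + 10 + 9 = 29.
node-B + node-F + node-J: power draw 11 + 9 + 11 = 31 ≤ 31, throughput 10 + 2 + 10 = 22.
Best is node-B, node-J, and node-D with total throughput 29.

29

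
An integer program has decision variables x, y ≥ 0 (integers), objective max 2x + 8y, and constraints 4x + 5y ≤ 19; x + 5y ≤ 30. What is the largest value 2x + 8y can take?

26

The continuous relaxation peaks at (0, 3.8) with value 30.40; rounding to a feasible lattice point costs some objective.
(x,y)=(1,3) is feasible, giving 26.
(x,y)=(0,3) is feasible, giving 24.
No feasible integer point exceeds 26.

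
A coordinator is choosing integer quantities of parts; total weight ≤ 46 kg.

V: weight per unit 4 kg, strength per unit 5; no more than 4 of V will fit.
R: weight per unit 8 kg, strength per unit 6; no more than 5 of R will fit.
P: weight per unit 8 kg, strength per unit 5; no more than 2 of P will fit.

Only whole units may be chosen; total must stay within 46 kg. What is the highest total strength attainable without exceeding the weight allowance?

V has the best ratio (5/4); taking only V gives at most 4×5 = 20 (stopped by the supply cap of 4).
Mixing does better — 3×V and 4×R: weight 44 ≤ 46, strength 3·5 + 4·6 = 39.

39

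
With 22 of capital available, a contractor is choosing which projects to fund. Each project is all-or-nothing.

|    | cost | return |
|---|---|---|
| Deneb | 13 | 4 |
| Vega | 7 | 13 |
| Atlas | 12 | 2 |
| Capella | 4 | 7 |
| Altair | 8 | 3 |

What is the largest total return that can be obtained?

23

Allowing fractional choices, the relaxed optimum would be about 23.9, but projects are indivisible.
Vega + Capella: cost 7 + 4 = 11 ≤ 22, return 13 + 7 = 20.
Vega + Capella + Altair: cost 7 + 4 + 8 = 19 ≤ 22, return 13 + 7 + 3 = 23.
Deneb + Vega: cost 13 + 7 = 20 ≤ 22, return 4 + 13 = 17.
Best is Vega, Capella, and Altair with total return 23.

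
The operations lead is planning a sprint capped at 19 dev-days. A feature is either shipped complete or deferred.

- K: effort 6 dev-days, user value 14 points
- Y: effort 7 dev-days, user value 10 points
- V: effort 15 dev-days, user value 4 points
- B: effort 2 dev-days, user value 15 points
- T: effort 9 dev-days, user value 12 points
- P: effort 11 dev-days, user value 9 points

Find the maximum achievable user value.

Allowing fractional choices, the relaxed optimum would be about 44.3, but features are indivisible.
K + B + T: effort 6 + 2 + 9 = 17 ≤ 19, user value 14 + 15 + 12 = 41.
K + Y + B: effort 6 + 7 + 2 = 15 ≤ 19, user value 14 + 10 + 15 = 39.
K + B + P: effort 6 + 2 + 11 = 19 ≤ 19, user value 14 + 15 + 9 = 38.
Best is K, B, and T with total user value 41.

41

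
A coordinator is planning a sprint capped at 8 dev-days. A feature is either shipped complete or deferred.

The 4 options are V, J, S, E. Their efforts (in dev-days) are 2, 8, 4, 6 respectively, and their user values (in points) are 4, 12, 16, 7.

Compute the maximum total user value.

20

Take V and S: effort 2 + 4 = 6 ≤ 8, user value 4 + 16 = 20.
No other feasible combination does better.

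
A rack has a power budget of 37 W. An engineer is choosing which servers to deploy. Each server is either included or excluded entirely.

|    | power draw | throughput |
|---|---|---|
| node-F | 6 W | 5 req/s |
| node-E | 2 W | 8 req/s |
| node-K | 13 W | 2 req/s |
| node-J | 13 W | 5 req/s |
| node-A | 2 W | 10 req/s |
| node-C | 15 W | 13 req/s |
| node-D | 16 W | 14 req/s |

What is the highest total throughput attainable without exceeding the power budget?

This is a 0-1 knapsack instance.
Allowing fractional choices, the relaxed optimum would be about 46.7, but servers are indivisible.
node-E + node-J + node-A + node-D: power draw 2 + 13 + 2 + 16 = 33 ≤ 37, throughput 8 + 5 + 10 + 14 = 37.
node-E + node-A + node-C + node-D: power draw 2 + 2 + 15 + 16 = 35 ≤ 37, throughput 8 + 10 + 13 + 14 = 45.
node-F + node-E + node-A + node-D: power draw 6 + 2 + 2 + 16 = 26 ≤ 37, throughput 5 + 8 + 10 + 14 = 37.
Best is node-E, node-A, node-C, and node-D with total throughput 45.

45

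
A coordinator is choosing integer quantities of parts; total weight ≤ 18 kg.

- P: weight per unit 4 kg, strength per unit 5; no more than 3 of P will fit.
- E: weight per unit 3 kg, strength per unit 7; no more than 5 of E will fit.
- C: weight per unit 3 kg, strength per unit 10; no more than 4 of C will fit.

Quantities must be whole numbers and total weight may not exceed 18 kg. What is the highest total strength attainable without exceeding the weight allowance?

54

3×E and 3×C: weight 18 ≤ 18, strength 3·7 + 3·10 = 51.
2×E and 4×C: weight 18 ≤ 18, strength 2·7 + 4·10 = 54.
Best is 54.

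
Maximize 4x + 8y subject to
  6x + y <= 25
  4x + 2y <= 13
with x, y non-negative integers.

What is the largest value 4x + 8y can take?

48

(x,y)=(0,6) is feasible, giving 48.
(x,y)=(0,5) is feasible, giving 40.
No feasible integer point exceeds 48.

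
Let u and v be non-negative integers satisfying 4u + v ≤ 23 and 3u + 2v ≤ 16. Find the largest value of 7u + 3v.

The continuous relaxation peaks at (5.33, 0) with value 37.33; rounding to a feasible lattice point costs some objective.
(u,v)=(5,0): 4·5+1·0=20≤23, 3·5+2·0=15≤16, objective 35.
(u,v)=(4,1): 4·4+1·1=17≤23, 3·4+2·1=14≤16, objective 31.
The best lattice point is (5,0), giving 35.

35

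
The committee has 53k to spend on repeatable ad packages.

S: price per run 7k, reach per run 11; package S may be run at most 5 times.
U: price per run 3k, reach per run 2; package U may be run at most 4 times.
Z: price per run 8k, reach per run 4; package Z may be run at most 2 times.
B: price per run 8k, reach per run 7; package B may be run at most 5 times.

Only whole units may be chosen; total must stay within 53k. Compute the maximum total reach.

This is a bounded integer knapsack.
S has the best ratio (11/7); taking only S gives at most 5×11 = 55 (stopped by the supply cap of 5).
Mixing does better — 5×S and 2×B: price 51 ≤ 53, reach 5·11 + 2·7 = 69.

69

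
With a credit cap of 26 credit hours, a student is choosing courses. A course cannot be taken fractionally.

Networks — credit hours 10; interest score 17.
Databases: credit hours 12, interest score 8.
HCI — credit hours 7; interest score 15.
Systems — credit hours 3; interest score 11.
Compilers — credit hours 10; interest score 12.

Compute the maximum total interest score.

Treat it as a binary knapsack problem.
Allowing fractional choices, the relaxed optimum would be about 50.2, but courses are indivisible.
Networks + HCI + Systems: credit hours 10 + 7 + 3 = 20 ≤ 26, interest score 17 + 15 + 11 = 43.
HCI + Systems + Compilers: credit hours 7 + 3 + 10 = 20 ≤ 26, interest score 15 + 11 + 12 = 38.
Networks + Systems + Compilers: credit hours 10 + 3 + 10 = 23 ≤ 26, interest score 17 + 11 + 12 = 40.
Best is Networks, HCI, and Systems with total interest score 43.

43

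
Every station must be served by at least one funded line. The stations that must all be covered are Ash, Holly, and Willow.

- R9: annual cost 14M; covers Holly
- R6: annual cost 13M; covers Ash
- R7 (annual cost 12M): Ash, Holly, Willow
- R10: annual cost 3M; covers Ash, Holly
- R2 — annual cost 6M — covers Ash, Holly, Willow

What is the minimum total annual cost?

R2 alone covers Ash, Holly, Willow — every station.
Total annual cost: 6.

6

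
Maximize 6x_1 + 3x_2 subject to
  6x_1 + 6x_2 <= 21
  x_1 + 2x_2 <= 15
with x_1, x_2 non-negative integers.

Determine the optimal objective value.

Relaxing integrality, the LP optimum is 21.00 at (x_1,x_2) = (3.5, 0), which is not an integer point.
(x_1,x_2)=(3,0): 6·3+6·0=18≤21, 1·3+2·0=3≤15, objective 18.
(x_1,x_2)=(2,1): 6·2+6·1=18≤21, 1·2+2·1=4≤15, objective 15.
(x_1,x_2)=(2,0): 6·2+6·0=12≤21, 1·2+2·0=2≤15, objective 12.
The best lattice point is (3,0), giving 18.

18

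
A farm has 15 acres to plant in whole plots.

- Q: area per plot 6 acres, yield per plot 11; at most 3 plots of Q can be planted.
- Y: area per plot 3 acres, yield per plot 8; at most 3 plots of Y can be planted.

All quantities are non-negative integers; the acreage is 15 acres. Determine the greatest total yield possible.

35

2×Q and 1×Y: area 15 ≤ 15, yield 2·11 + 1·8 = 30.
1×Q and 3×Y: area 15 ≤ 15, yield 1·11 + 3·8 = 35.
Best is 35.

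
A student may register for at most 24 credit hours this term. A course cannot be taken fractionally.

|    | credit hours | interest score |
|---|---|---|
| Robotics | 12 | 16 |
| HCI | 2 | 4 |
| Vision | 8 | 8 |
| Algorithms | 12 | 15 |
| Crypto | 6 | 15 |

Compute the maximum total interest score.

35

Take Robotics, HCI, and Crypto: credit hours 12 + 2 + 6 = 20 ≤ 24, interest score 16 + 4 + 15 = 35.
No other feasible combination does better.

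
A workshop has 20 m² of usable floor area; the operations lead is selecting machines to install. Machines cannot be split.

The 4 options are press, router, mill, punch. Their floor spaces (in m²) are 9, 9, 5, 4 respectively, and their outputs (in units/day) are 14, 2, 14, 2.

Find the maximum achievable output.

30

press + mill: floor space 9 + 5 = 14 ≤ 20, output 14 + 14 = 28.
router + mill + punch: floor space 9 + 5 + 4 = 18 ≤ 20, output 2 + 14 + 2 = 18.
press + mill + punch: floor space 9 + 5 + 4 = 18 ≤ 20, output 14 + 14 + 2 = 30.
Best is press, mill, and punch with total output 30.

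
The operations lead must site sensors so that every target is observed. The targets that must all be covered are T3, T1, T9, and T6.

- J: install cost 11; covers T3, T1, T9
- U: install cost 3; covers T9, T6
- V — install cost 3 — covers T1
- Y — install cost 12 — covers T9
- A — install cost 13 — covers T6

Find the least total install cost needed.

The greedy cost-per-new-target heuristic would pick U, V, and J for 17, but a cheaper cover exists.
Choose J and U: together they cover T3, T1, T9, T6 — every target.
Total install cost: 11 + 3 = 14.
No cover costs less than 14.

14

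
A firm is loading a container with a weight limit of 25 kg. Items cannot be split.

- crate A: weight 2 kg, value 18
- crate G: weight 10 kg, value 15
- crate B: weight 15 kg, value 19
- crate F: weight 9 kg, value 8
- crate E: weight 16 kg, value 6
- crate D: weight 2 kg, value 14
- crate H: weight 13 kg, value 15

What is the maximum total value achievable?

This is an integer program with binary decision variables.
crate A + crate B + crate D: weight 2 + 15 + 2 = 19 ≤ 25, value 18 + 19 + 14 = 51.
crate A + crate G + crate F + crate D: weight 2 + 10 + 9 + 2 = 23 ≤ 25, value 18 + 15 + 8 + 14 = 55.
crate A + crate G + crate H: weight 2 + 10 + 13 = 25 ≤ 25, value 18 + 15 + 15 = 48.
Best is crate A, crate G, crate F, and crate D with total value 55.

55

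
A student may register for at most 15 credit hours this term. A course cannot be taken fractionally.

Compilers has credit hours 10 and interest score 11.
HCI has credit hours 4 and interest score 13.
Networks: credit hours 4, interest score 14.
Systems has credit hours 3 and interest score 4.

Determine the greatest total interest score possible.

Take HCI, Networks, and Systems: credit hours 4 + 4 + 3 = 11 ≤ 15, interest score 13 + 14 + 4 = 31.
No other feasible combination does better.

31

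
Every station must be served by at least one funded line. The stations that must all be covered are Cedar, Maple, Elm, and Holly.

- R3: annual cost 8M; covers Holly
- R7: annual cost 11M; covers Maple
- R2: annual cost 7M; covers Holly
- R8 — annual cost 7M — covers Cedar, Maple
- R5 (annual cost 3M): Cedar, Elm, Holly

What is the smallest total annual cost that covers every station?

This is an integer covering problem.
Choose R8 and R5: together they cover Cedar, Maple, Elm, Holly — every station.
Total annual cost: 7 + 3 = 10.
No cover costs less than 10.

10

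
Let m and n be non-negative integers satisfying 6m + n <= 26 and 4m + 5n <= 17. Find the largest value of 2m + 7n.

(m,n)=(0,3): 6·0+1·3=3≤26, 4·0+5·3=15≤17, objective 21.
(m,n)=(1,2): 6·1+1·2=8≤26, 4·1+5·2=14≤17, objective 16.
(m,n)=(0,2): 6·0+1·2=2≤26, 4·0+5·2=10≤17, objective 14.
Maximum is 21 at (m,n)=(0,3).

21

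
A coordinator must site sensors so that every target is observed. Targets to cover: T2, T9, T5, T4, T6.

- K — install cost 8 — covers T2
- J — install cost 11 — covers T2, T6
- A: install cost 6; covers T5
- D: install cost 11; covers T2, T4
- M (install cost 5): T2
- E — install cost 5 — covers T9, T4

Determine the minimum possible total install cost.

22

Choose J, A, and E: together they cover T2, T9, T5, T4, T6 — every target.
Total install cost: 11 + 6 + 5 = 22.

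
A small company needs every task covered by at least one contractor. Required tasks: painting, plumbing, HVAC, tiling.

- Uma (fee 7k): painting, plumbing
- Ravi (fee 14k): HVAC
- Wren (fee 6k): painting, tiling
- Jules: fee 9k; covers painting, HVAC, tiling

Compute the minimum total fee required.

16

The greedy cost-per-new-task heuristic would pick Wren, Uma, and Jules for 22, but a cheaper cover exists.
Choose Uma and Jules: together they cover painting, plumbing, HVAC, tiling — every task.
Total fee: 7 + 9 = 16.
No cover costs less than 16.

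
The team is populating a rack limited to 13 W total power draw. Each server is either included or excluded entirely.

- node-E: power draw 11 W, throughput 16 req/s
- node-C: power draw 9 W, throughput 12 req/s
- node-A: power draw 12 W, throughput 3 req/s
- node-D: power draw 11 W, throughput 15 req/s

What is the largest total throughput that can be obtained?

Allowing fractional choices, the relaxed optimum would be about 18.7, but servers are indivisible.
node-E: power draw 11 ≤ 13, throughput 16.
node-C: power draw 9 ≤ 13, throughput 12.
node-D: power draw 11 ≤ 13, throughput 15.
Best is node-E with total throughput 16.

16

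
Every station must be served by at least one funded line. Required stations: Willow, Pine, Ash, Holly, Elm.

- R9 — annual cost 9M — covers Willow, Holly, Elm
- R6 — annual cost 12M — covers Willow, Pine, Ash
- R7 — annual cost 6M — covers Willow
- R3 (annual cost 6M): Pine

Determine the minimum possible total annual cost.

Choose R9 and R6: together they cover Willow, Pine, Ash, Holly, Elm — every station.
Total annual cost: 9 + 12 = 21.
No cover costs less than 21.

21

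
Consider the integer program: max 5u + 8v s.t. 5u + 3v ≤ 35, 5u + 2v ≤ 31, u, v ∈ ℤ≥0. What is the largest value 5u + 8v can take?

(u,v)=(0,11): 5·0+3·11=33≤35, 5·0+2·11=22≤31, objective 88.
(u,v)=(1,10): 5·1+3·10=35≤35, 5·1+2·10=25≤31, objective 85.
No feasible integer point exceeds 88.

88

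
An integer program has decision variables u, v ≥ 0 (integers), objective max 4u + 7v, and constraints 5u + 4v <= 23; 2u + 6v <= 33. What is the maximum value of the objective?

35

The continuous relaxation peaks at (0.273, 5.41) with value 38.95; rounding to a feasible lattice point costs some objective.
(u,v)=(0,5): 5·0+4·5=20≤23, 2·0+6·5=30≤33, objective 35.
(u,v)=(1,4): 5·1+4·4=21≤23, 2·1+6·4=26≤33, objective 32.
(u,v)=(0,4): 5·0+4·4=16≤23, 2·0+6·4=24≤33, objective 28.
No feasible integer point exceeds 35.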